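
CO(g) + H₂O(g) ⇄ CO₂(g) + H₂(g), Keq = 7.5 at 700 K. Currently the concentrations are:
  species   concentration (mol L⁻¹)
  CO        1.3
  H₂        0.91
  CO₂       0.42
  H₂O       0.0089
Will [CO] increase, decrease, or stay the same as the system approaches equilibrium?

increase

Q = [CO₂]·[H₂] / ([CO]·[H₂O]) = (0.42)·(0.91) / ((1.3)·(0.0089)) = 33
Q = 33 > Keq = 7.5: net reverse reaction.
CO is a reactant, so it increases.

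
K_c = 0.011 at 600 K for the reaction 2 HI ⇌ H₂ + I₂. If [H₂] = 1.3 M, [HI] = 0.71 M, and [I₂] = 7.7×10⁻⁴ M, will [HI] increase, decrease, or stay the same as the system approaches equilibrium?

Q_c = [H₂]·[I₂] / [HI]² = (1.3)·(7.7×10⁻⁴) / (0.71)² = 0.0020
Q_c = 0.0020 < K_c = 0.011: net forward reaction.
HI is a reactant, so it decreases.

decrease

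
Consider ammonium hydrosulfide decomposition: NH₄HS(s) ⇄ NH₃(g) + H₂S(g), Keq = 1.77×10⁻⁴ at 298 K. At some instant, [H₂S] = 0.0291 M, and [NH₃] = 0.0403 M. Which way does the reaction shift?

in the reverse direction

(NH₄HS is a pure solid — omitted from Q.)
Q = [NH₃]·[H₂S] = (0.0403)·(0.0291) = 0.00117
Q = 0.00117 > Keq = 1.77×10⁻⁴, so the reverse reaction proceeds.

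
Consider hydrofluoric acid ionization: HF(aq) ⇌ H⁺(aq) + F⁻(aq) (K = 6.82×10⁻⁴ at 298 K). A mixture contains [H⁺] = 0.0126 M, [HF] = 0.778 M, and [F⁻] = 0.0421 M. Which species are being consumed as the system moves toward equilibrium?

none (at equilibrium)

Q = [H⁺]·[F⁻] / [HF] = (0.0126)·(0.0421) / (0.778) = 6.82×10⁻⁴
Q = 6.82×10⁻⁴ = K; the system is at equilibrium.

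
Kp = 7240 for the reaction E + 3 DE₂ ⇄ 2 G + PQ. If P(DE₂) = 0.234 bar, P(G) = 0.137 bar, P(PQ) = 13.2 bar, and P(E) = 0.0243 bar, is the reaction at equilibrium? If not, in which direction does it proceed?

to the right

Qp = P(G)²·P(PQ) / (P(E)·P(DE₂)³) = (0.137)²·(13.2) / ((0.0243)·(0.234)³) = 796
Qp = 796 < Kp = 7240, so the forward reaction proceeds.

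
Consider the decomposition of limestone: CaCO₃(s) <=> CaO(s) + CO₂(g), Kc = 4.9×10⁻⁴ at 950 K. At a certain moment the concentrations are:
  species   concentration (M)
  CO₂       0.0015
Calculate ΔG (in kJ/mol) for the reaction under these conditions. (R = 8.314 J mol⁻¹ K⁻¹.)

(CaCO₃, CaO are pure solids — omitted from Qc.)
Qc = [CO₂] = 0.00150
ΔG = RT ln(Qc/Kc) = (8.314 J mol⁻¹ K⁻¹)(950 K) × ln(0.00150/4.9×10⁻⁴)
   = (7.898 kJ/mol)(1.119) = 8.84 kJ/mol
ΔG > 0, so the forward reaction is non-spontaneous (proceeds in reverse).

ΔG = 8.84 kJ/mol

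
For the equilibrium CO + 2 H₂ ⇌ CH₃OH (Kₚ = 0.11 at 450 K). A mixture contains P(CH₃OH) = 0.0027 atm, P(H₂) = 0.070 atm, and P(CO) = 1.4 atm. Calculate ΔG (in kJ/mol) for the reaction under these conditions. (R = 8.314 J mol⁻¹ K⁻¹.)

Qₚ = P(CH₃OH) / (P(CO)·P(H₂)²) = (0.0027) / ((1.4)·(0.070)²) = 0.394
ΔG = RT ln(Qₚ/Kₚ) = (8.314 J mol⁻¹ K⁻¹)(450 K) × ln(0.394/0.11)
   = (3.741 kJ/mol)(1.276) = 4.77 kJ/mol
ΔG > 0, so the forward reaction is non-spontaneous (proceeds in reverse).

ΔG = 4.77 kJ/mol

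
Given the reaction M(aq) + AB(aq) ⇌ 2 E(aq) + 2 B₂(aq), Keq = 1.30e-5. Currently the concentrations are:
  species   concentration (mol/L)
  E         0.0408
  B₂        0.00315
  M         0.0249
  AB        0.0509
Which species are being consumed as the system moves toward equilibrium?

none (at equilibrium)

Q = [E]²·[B₂]² / ([M]·[AB]) = (0.0408)²·(0.00315)² / ((0.0249)·(0.0509)) = 1.30e-5
Q = 1.30e-5 = Keq; the system is at equilibrium.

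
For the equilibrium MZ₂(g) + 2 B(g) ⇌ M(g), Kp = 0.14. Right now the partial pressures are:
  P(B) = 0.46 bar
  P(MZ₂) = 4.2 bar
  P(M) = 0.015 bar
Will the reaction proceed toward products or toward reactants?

Qp = P(M) / (P(MZ₂)·P(B)²) = (0.015) / ((4.2)·(0.46)²) = 0.017
Qp = 0.017 < Kp = 0.14, so the forward reaction proceeds.

in the forward direction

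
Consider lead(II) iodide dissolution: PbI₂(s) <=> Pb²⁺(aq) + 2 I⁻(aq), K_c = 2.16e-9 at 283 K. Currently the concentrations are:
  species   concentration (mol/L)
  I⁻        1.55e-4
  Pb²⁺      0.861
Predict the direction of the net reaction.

(PbI₂ is a pure solid — omitted from Q_c.)
Q_c = [Pb²⁺]·[I⁻]² = (0.861)·(1.55e-4)² = 2.07e-8
Q_c = 2.07e-8 > K_c = 2.16e-9, so the reverse reaction proceeds.

toward reactants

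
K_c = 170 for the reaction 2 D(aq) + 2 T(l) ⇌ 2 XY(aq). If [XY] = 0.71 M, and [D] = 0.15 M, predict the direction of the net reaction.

(T is a pure liquid — omitted from Q_c.)
Q_c = [XY]² / [D]² = (0.71)² / (0.15)² = 22
Q_c = 22 < K_c = 170, so the forward reaction proceeds.

forward (toward products)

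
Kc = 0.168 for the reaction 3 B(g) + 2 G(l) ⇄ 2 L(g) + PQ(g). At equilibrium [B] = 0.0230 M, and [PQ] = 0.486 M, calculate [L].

[L] = 0.00205 M

(G is a pure liquid — omitted from Kc.)
At equilibrium, Kc = [L]²·[PQ] / [B]³ = 0.168.
([L])²·(0.486) / (0.0230)³ = 0.168
[L]² = 4.21×10⁻⁶ ⇒ [L] = 0.00205 M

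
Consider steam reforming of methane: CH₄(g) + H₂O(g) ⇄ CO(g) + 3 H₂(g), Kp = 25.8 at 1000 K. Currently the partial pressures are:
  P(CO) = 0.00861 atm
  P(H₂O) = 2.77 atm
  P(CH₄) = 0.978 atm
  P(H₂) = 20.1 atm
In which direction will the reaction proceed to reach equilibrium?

at equilibrium

Qp = P(CO)·P(H₂)³ / (P(CH₄)·P(H₂O)) = (0.00861)·(20.1)³ / ((0.978)·(2.77)) = 25.8
Qp = 25.8 = Kp, so the system is already at equilibrium.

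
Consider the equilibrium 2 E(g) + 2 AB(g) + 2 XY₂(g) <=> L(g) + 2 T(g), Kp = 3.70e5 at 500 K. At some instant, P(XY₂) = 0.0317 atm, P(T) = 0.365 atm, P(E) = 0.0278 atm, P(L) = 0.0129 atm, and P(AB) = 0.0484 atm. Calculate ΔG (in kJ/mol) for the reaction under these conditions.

ΔG = 3.90 kJ/mol

Qp = P(L)·P(T)² / (P(E)²·P(AB)²·P(XY₂)²) = (0.0129)·(0.365)² / ((0.0278)²·(0.0484)²·(0.0317)²) = 9.45e5
ΔG = RT ln(Qp/Kp) = (8.314 J mol⁻¹ K⁻¹)(500 K) × ln(9.45e5/3.70e5)
   = (4.157 kJ/mol)(0.9377) = 3.90 kJ/mol
ΔG > 0, so the forward reaction is non-spontaneous (proceeds in reverse).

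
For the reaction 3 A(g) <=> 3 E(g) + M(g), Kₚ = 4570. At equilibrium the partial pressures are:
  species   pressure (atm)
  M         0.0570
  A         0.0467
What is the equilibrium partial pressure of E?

At equilibrium, Kₚ = P(E)³·P(M) / P(A)³ = 4570.
(P(E))³·(0.0570) / (0.0467)³ = 4570
P(E)³ = 8.17 ⇒ P(E) = 2.01 atm

P(E) = 2.01 atm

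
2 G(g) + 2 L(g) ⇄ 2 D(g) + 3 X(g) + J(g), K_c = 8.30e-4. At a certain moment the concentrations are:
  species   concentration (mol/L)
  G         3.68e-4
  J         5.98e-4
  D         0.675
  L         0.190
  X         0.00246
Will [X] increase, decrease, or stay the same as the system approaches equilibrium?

Q_c = [D]²·[X]³·[J] / ([G]²·[L]²) = (0.675)²·(0.00246)³·(5.98e-4) / ((3.68e-4)²·(0.190)²) = 8.30e-4
Q_c = 8.30e-4 = K_c; the system is at equilibrium.

stay the same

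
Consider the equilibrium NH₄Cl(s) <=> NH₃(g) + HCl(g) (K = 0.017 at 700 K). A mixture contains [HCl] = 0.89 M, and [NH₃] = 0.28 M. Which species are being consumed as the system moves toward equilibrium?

NH₃, HCl (products)

(NH₄Cl is a pure solid — omitted from Q.)
Q = [NH₃]·[HCl] = (0.28)·(0.89) = 0.25
Q = 0.25 > K = 0.017: net reverse reaction.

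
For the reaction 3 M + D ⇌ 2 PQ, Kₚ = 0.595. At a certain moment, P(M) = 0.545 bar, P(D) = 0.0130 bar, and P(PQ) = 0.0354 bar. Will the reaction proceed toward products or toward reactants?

Qₚ = P(PQ)² / (P(M)³·P(D)) = (0.0354)² / ((0.545)³·(0.0130)) = 0.595
Qₚ = 0.595 = Kₚ, so the system is already at equilibrium.

at equilibrium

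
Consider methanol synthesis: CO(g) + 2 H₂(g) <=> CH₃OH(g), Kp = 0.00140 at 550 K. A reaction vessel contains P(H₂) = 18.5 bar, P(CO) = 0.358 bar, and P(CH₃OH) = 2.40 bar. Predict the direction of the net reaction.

Qp = P(CH₃OH) / (P(CO)·P(H₂)²) = (2.40) / ((0.358)·(18.5)²) = 0.0196
Qp = 0.0196 > Kp = 0.00140, so the reverse reaction proceeds.

in the reverse direction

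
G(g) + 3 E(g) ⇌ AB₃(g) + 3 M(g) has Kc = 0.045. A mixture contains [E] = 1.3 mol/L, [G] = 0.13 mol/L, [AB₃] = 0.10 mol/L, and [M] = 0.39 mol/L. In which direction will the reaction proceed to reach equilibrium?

Qc = [AB₃]·[M]³ / ([G]·[E]³) = (0.10)·(0.39)³ / ((0.13)·(1.3)³) = 0.021
Qc = 0.021 < Kc = 0.045, so the forward reaction proceeds.

in the forward direction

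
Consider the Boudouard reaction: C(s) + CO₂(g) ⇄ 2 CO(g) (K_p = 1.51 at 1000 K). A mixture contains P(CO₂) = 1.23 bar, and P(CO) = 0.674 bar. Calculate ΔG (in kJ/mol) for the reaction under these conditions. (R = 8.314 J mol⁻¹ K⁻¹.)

ΔG = -11.7 kJ/mol

(C is a pure solid — omitted from Q_p.)
Q_p = P(CO)² / P(CO₂) = (0.674)² / (1.23) = 0.369
ΔG = RT ln(Q_p/K_p) = (8.314 J mol⁻¹ K⁻¹)(1000 K) × ln(0.369/1.51)
   = (8.314 kJ/mol)(-1.409) = -11.7 kJ/mol
ΔG < 0, so the forward reaction is spontaneous (proceeds forward).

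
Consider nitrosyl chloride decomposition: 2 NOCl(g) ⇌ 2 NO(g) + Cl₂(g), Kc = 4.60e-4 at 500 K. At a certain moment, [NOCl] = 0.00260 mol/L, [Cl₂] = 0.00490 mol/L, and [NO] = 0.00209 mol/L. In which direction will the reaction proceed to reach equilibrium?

Qc = [NO]²·[Cl₂] / [NOCl]² = (0.00209)²·(0.00490) / (0.00260)² = 0.00317
Qc = 0.00317 > Kc = 4.60e-4, so the reverse reaction proceeds.

in the reverse direction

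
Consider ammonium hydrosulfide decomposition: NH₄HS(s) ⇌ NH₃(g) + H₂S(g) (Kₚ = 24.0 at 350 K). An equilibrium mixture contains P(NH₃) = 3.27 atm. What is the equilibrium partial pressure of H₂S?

P(H₂S) = 7.34 atm

(NH₄HS is a pure solid — omitted from Kₚ.)
At equilibrium, Kₚ = P(NH₃)·P(H₂S) = 24.0.
(3.27)·(P(H₂S)) = 24.0
P(H₂S) = 7.34 atm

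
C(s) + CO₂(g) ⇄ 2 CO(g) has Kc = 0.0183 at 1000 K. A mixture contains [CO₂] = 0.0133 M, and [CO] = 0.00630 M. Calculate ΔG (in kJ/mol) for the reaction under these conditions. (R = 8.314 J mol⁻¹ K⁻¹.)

ΔG = -15.1 kJ/mol

(C is a pure solid — omitted from Qc.)
Qc = [CO]² / [CO₂] = (0.00630)² / (0.0133) = 0.00298
ΔG = RT ln(Qc/Kc) = (8.314 J mol⁻¹ K⁻¹)(1000 K) × ln(0.00298/0.0183)
   = (8.314 kJ/mol)(-1.815) = -15.1 kJ/mol
ΔG < 0, so the forward reaction is spontaneous (proceeds forward).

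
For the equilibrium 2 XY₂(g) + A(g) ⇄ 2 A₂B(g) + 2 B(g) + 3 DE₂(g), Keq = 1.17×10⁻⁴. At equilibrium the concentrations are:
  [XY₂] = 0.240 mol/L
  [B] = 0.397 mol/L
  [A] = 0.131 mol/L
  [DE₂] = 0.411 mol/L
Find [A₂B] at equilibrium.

[A₂B] = 0.00898 mol/L

At equilibrium, Keq = [A₂B]²·[B]²·[DE₂]³ / ([XY₂]²·[A]) = 1.17×10⁻⁴.
([A₂B])²·(0.397)²·(0.411)³ / ((0.240)²·(0.131)) = 1.17×10⁻⁴
[A₂B]² = 8.07×10⁻⁵ ⇒ [A₂B] = 0.00898 mol/L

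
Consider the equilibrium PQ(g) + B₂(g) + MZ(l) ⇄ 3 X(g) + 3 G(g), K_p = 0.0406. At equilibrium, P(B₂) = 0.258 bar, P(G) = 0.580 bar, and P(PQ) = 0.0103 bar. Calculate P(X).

(MZ is a pure liquid — omitted from K_p.)
At equilibrium, K_p = P(X)³·P(G)³ / (P(PQ)·P(B₂)) = 0.0406.
(P(X))³·(0.580)³ / ((0.0103)·(0.258)) = 0.0406
P(X)³ = 5.53×10⁻⁴ ⇒ P(X) = 0.0821 bar

P(X) = 0.0821 bar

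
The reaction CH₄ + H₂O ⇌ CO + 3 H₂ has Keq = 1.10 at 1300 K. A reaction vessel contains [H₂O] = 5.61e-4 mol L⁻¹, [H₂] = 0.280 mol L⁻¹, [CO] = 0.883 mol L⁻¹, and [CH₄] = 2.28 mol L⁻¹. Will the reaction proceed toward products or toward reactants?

Q = [CO]·[H₂]³ / ([CH₄]·[H₂O]) = (0.883)·(0.280)³ / ((2.28)·(5.61e-4)) = 15.2
Q = 15.2 > Keq = 1.10, so the reverse reaction proceeds.

to the left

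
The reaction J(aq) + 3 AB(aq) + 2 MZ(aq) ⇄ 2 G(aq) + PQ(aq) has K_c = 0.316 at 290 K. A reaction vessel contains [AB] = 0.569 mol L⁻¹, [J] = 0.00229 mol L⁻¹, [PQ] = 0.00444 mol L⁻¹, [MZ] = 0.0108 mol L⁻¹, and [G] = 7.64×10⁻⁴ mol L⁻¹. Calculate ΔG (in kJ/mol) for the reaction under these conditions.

ΔG = -4.32 kJ/mol

Q_c = [G]²·[PQ] / ([J]·[AB]³·[MZ]²) = (7.64×10⁻⁴)²·(0.00444) / ((0.00229)·(0.569)³·(0.0108)²) = 0.0527
ΔG = RT ln(Q_c/K_c) = (8.314 J mol⁻¹ K⁻¹)(290 K) × ln(0.0527/0.316)
   = (2.411 kJ/mol)(-1.791) = -4.32 kJ/mol
ΔG < 0, so the forward reaction is spontaneous (proceeds forward).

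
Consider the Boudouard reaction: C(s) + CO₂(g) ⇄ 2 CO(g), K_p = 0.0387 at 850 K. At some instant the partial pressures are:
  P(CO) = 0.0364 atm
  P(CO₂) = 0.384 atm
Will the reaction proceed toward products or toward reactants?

to the right

(C is a pure solid — omitted from Q_p.)
Q_p = P(CO)² / P(CO₂) = (0.0364)² / (0.384) = 0.00345
Q_p = 0.00345 < K_p = 0.0387, so the forward reaction proceeds.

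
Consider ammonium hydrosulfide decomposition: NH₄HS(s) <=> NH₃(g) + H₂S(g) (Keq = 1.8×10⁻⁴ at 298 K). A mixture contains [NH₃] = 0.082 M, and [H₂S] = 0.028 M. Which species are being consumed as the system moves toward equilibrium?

NH₃, H₂S (products)

(NH₄HS is a pure solid — omitted from Q.)
Q = [NH₃]·[H₂S] = (0.082)·(0.028) = 0.0023
Q = 0.0023 > Keq = 1.8×10⁻⁴: net reverse reaction.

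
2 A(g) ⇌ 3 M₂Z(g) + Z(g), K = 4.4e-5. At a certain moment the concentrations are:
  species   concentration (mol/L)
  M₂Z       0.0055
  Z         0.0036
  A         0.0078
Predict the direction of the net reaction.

toward products

Q = [M₂Z]³·[Z] / [A]² = (0.0055)³·(0.0036) / (0.0078)² = 9.8e-6
Q = 9.8e-6 < K = 4.4e-5, so the forward reaction proceeds.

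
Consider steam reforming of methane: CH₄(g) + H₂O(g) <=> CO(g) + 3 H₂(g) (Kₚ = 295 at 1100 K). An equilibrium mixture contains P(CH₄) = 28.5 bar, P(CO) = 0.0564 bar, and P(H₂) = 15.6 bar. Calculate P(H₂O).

P(H₂O) = 0.0255 bar

At equilibrium, Kₚ = P(CO)·P(H₂)³ / (P(CH₄)·P(H₂O)) = 295.
(0.0564)·(15.6)³ / ((28.5)·(P(H₂O))) = 295
P(H₂O) = 0.0255 bar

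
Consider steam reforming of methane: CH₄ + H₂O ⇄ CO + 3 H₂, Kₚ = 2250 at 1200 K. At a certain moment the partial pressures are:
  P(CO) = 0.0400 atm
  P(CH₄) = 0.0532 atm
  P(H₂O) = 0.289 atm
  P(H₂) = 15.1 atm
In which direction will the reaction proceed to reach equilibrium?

Qₚ = P(CO)·P(H₂)³ / (P(CH₄)·P(H₂O)) = (0.0400)·(15.1)³ / ((0.0532)·(0.289)) = 8960
Qₚ = 8960 > Kₚ = 2250, so the reverse reaction proceeds.

to the left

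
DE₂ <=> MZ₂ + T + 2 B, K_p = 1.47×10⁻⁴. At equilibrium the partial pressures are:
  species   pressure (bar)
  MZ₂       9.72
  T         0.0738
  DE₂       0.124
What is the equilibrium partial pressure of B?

P(B) = 0.00504 bar

At equilibrium, K_p = P(MZ₂)·P(T)·P(B)² / P(DE₂) = 1.47×10⁻⁴.
(9.72)·(0.0738)·(P(B))² / (0.124) = 1.47×10⁻⁴
P(B)² = 2.54×10⁻⁵ ⇒ P(B) = 0.00504 bar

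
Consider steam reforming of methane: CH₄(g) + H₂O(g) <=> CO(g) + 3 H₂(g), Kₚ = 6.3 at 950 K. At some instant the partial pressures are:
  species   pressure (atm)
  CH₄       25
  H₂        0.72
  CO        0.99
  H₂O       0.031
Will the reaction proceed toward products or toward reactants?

Qₚ = P(CO)·P(H₂)³ / (P(CH₄)·P(H₂O)) = (0.99)·(0.72)³ / ((25)·(0.031)) = 0.48
Qₚ = 0.48 < Kₚ = 6.3, so the forward reaction proceeds.

in the forward direction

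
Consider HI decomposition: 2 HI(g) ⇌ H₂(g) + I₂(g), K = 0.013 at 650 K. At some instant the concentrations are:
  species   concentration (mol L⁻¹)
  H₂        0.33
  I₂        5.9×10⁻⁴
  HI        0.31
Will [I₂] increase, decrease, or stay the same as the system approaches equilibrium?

increase

Q = [H₂]·[I₂] / [HI]² = (0.33)·(5.9×10⁻⁴) / (0.31)² = 0.0020
Q = 0.0020 < K = 0.013: net forward reaction.
I₂ is a product, so it increases.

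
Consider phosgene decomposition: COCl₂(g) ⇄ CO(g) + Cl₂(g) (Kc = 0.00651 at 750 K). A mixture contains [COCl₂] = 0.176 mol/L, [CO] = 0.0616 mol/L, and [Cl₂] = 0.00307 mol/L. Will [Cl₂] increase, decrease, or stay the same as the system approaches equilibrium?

increase

Qc = [CO]·[Cl₂] / [COCl₂] = (0.0616)·(0.00307) / (0.176) = 0.00107
Qc = 0.00107 < Kc = 0.00651: net forward reaction.
Cl₂ is a product, so it increases.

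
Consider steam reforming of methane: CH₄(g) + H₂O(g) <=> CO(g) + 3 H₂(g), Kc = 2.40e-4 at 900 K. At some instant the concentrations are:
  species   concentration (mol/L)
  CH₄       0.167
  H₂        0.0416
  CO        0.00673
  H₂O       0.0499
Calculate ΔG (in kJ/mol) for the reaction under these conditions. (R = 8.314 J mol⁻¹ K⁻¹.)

Qc = [CO]·[H₂]³ / ([CH₄]·[H₂O]) = (0.00673)·(0.0416)³ / ((0.167)·(0.0499)) = 5.81e-5
ΔG = RT ln(Qc/Kc) = (8.314 J mol⁻¹ K⁻¹)(900 K) × ln(5.81e-5/2.40e-4)
   = (7.483 kJ/mol)(-1.418) = -10.6 kJ/mol
ΔG < 0, so the forward reaction is spontaneous (proceeds forward).

ΔG = -10.6 kJ/mol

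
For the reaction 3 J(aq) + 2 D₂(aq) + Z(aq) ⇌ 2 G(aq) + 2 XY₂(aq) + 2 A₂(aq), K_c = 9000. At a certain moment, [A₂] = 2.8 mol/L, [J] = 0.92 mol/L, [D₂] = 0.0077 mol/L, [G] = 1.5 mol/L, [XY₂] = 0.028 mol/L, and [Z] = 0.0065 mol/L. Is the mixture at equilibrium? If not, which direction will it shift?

Q_c = [G]²·[XY₂]²·[A₂]² / ([J]³·[D₂]²·[Z]) = (1.5)²·(0.028)²·(2.8)² / ((0.92)³·(0.0077)²·(0.0065)) = 46000
Q_c = 46000 > K_c = 9000: net reverse reaction.

no; Q > K, reaction proceeds in reverse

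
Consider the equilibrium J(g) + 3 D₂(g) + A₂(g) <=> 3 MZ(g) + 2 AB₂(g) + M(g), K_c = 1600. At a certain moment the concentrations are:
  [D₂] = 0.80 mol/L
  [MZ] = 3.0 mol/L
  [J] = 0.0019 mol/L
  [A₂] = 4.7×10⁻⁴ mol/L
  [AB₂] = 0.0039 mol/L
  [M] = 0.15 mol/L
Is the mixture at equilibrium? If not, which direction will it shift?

Q_c = [MZ]³·[AB₂]²·[M] / ([J]·[D₂]³·[A₂]) = (3.0)³·(0.0039)²·(0.15) / ((0.0019)·(0.80)³·(4.7×10⁻⁴)) = 130
Q_c = 130 < K_c = 1600: net forward reaction.

no; Q < K, reaction proceeds forward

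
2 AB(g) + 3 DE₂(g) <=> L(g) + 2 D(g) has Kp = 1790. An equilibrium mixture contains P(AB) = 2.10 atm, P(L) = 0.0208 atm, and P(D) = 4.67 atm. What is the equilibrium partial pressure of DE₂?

P(DE₂) = 0.0386 atm

At equilibrium, Kp = P(L)·P(D)² / (P(AB)²·P(DE₂)³) = 1790.
(0.0208)·(4.67)² / ((2.10)²·(P(DE₂))³) = 1790
P(DE₂)³ = 5.75×10⁻⁵ ⇒ P(DE₂) = 0.0386 atm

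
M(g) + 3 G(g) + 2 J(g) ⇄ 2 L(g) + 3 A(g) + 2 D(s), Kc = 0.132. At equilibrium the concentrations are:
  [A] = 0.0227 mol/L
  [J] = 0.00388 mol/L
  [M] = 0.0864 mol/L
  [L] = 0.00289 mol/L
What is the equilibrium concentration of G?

(D is a pure solid — omitted from Kc.)
At equilibrium, Kc = [L]²·[A]³ / ([M]·[G]³·[J]²) = 0.132.
(0.00289)²·(0.0227)³ / ((0.0864)·([G])³·(0.00388)²) = 0.132
[G]³ = 5.69×10⁻⁴ ⇒ [G] = 0.0829 mol/L

[G] = 0.0829 mol/L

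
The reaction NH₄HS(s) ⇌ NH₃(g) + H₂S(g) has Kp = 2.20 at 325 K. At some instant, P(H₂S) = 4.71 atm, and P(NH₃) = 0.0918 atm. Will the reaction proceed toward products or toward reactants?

(NH₄HS is a pure solid — omitted from Qp.)
Qp = P(NH₃)·P(H₂S) = (0.0918)·(4.71) = 0.432
Qp = 0.432 < Kp = 2.20, so the forward reaction proceeds.

to the right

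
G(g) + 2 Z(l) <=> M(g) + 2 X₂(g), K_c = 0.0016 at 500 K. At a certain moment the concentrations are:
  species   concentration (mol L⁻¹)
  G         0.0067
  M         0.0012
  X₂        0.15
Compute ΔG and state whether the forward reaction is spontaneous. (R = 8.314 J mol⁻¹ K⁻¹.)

(Z is a pure liquid — omitted from Q_c.)
Q_c = [M]·[X₂]² / [G] = (0.0012)·(0.15)² / (0.0067) = 0.00403
ΔG = RT ln(Q_c/K_c) = (8.314 J mol⁻¹ K⁻¹)(500 K) × ln(0.00403/0.0016)
   = (4.157 kJ/mol)(0.9238) = 3.84 kJ/mol
ΔG > 0, so the forward reaction is non-spontaneous (proceeds in reverse).

ΔG = 3.84 kJ/mol; the forward reaction is non-spontaneous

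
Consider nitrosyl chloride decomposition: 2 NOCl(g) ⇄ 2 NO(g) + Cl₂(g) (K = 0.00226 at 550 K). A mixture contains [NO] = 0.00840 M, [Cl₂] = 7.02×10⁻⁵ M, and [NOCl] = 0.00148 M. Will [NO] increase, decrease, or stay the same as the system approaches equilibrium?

stay the same

Q = [NO]²·[Cl₂] / [NOCl]² = (0.00840)²·(7.02×10⁻⁵) / (0.00148)² = 0.00226
Q = 0.00226 = K; the system is at equilibrium.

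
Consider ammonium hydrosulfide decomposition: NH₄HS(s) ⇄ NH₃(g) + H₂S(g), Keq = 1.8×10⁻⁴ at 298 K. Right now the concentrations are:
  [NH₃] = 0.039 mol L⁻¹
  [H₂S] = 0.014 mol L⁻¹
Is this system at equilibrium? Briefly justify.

no; Q > K, reaction proceeds in reverse

(NH₄HS is a pure solid — omitted from Q.)
Q = [NH₃]·[H₂S] = (0.039)·(0.014) = 5.5×10⁻⁴
Q = 5.5×10⁻⁴ > Keq = 1.8×10⁻⁴: net reverse reaction.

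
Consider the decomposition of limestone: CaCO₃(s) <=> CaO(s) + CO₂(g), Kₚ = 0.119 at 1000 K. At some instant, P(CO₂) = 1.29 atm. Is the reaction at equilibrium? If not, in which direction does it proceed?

(CaCO₃, CaO are pure solids — omitted from Qₚ.)
Qₚ = P(CO₂) = 1.29
Qₚ = 1.29 > Kₚ = 0.119, so the reverse reaction proceeds.

to the left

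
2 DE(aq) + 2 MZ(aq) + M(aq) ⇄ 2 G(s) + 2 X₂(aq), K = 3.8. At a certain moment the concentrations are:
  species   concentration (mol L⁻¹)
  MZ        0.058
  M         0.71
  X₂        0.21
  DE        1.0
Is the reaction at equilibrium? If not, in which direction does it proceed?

toward reactants

(G is a pure solid — omitted from Q.)
Q = [X₂]² / ([DE]²·[MZ]²·[M]) = (0.21)² / ((1.0)²·(0.058)²·(0.71)) = 18
Q = 18 > K = 3.8, so the reverse reaction proceeds.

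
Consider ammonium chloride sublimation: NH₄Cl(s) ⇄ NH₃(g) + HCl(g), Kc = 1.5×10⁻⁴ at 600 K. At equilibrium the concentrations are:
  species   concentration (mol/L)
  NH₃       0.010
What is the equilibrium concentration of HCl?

[HCl] = 0.015 mol/L

(NH₄Cl is a pure solid — omitted from Kc.)
At equilibrium, Kc = [NH₃]·[HCl] = 1.5×10⁻⁴.
(0.010)·([HCl]) = 1.5×10⁻⁴
[HCl] = 0.0150 = 0.015 mol/L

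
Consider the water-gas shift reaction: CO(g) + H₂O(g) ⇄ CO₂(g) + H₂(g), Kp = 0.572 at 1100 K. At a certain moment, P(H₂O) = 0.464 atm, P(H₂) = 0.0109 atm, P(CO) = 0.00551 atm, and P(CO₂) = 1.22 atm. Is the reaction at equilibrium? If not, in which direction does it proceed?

in the reverse direction

Qp = P(CO₂)·P(H₂) / (P(CO)·P(H₂O)) = (1.22)·(0.0109) / ((0.00551)·(0.464)) = 5.20
Qp = 5.20 > Kp = 0.572, so the reverse reaction proceeds.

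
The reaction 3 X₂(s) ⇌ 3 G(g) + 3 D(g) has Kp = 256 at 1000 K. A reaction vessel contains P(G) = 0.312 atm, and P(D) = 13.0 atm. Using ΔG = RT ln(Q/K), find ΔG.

ΔG = -11.2 kJ/mol

(X₂ is a pure solid — omitted from Qp.)
Qp = P(G)³·P(D)³ = (0.312)³·(13.0)³ = 66.7
ΔG = RT ln(Qp/Kp) = (8.314 J mol⁻¹ K⁻¹)(1000 K) × ln(66.7/256)
   = (8.314 kJ/mol)(-1.345) = -11.2 kJ/mol
ΔG < 0, so the forward reaction is spontaneous (proceeds forward).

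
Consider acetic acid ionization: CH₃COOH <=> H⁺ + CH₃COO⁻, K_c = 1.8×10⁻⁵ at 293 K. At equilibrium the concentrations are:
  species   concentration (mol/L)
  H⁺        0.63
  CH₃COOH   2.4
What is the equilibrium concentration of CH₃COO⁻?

[CH₃COO⁻] = 6.9×10⁻⁵ mol/L

At equilibrium, K_c = [H⁺]·[CH₃COO⁻] / [CH₃COOH] = 1.8×10⁻⁵.
(0.63)·([CH₃COO⁻]) / (2.4) = 1.8×10⁻⁵
[CH₃COO⁻] = 6.86×10⁻⁵ = 6.9×10⁻⁵ mol/L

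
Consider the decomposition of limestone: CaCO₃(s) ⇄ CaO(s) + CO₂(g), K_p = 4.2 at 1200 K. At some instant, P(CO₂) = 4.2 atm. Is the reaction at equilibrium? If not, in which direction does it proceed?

at equilibrium

(CaCO₃, CaO are pure solids — omitted from Q_p.)
Q_p = P(CO₂) = 4.2
Q_p = 4.2 = K_p, so the system is already at equilibrium.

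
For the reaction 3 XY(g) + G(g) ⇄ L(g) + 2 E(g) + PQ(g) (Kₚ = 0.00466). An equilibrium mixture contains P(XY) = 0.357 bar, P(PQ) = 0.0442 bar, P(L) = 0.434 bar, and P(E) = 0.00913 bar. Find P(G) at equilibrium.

P(G) = 0.00754 bar

At equilibrium, Kₚ = P(L)·P(E)²·P(PQ) / (P(XY)³·P(G)) = 0.00466.
(0.434)·(0.00913)²·(0.0442) / ((0.357)³·(P(G))) = 0.00466
P(G) = 0.00754 bar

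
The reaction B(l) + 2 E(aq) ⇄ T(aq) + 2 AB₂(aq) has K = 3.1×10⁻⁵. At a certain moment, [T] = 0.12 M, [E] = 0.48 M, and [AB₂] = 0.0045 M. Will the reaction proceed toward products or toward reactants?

(B is a pure liquid — omitted from Q.)
Q = [T]·[AB₂]² / [E]² = (0.12)·(0.0045)² / (0.48)² = 1.1×10⁻⁵
Q = 1.1×10⁻⁵ < K = 3.1×10⁻⁵, so the forward reaction proceeds.

toward products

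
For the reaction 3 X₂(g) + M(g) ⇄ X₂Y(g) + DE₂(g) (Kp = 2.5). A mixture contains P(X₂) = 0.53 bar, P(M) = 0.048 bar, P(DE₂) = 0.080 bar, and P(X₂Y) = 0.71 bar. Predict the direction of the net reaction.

toward reactants

Qp = P(X₂Y)·P(DE₂) / (P(X₂)³·P(M)) = (0.71)·(0.080) / ((0.53)³·(0.048)) = 7.9
Qp = 7.9 > Kp = 2.5, so the reverse reaction proceeds.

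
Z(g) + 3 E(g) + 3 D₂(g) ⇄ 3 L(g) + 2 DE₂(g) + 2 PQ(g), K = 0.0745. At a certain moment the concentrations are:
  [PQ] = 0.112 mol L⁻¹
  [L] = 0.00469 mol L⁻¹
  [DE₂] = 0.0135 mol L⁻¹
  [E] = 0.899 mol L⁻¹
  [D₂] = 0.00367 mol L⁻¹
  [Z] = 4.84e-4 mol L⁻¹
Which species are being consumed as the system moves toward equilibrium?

Z, E, D₂ (reactants)

Q = [L]³·[DE₂]²·[PQ]² / ([Z]·[E]³·[D₂]³) = (0.00469)³·(0.0135)²·(0.112)² / ((4.84e-4)·(0.899)³·(0.00367)³) = 0.0136
Q = 0.0136 < K = 0.0745: net forward reaction.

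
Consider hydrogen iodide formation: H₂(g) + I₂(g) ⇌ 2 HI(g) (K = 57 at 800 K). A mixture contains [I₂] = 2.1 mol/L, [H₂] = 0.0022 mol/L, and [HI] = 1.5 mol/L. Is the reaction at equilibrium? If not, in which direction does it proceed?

to the left

Q = [HI]² / ([H₂]·[I₂]) = (1.5)² / ((0.0022)·(2.1)) = 490
Q = 490 > K = 57, so the reverse reaction proceeds.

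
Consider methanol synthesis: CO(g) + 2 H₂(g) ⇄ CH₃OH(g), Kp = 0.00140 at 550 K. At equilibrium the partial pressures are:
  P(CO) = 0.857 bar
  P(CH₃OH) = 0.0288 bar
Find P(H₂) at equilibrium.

At equilibrium, Kp = P(CH₃OH) / (P(CO)·P(H₂)²) = 0.00140.
(0.0288) / ((0.857)·(P(H₂))²) = 0.00140
P(H₂)² = 24.0 ⇒ P(H₂) = 4.90 bar

P(H₂) = 4.90 bar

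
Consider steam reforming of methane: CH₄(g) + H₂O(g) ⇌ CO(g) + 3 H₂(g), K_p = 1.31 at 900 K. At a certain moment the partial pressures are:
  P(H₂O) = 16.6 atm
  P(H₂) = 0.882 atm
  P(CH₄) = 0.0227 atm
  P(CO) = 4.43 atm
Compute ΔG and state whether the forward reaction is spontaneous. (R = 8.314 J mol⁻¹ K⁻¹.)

ΔG = 13.6 kJ/mol; the forward reaction is non-spontaneous

Q_p = P(CO)·P(H₂)³ / (P(CH₄)·P(H₂O)) = (4.43)·(0.882)³ / ((0.0227)·(16.6)) = 8.07
ΔG = RT ln(Q_p/K_p) = (8.314 J mol⁻¹ K⁻¹)(900 K) × ln(8.07/1.31)
   = (7.483 kJ/mol)(1.818) = 13.6 kJ/mol
ΔG > 0, so the forward reaction is non-spontaneous (proceeds in reverse).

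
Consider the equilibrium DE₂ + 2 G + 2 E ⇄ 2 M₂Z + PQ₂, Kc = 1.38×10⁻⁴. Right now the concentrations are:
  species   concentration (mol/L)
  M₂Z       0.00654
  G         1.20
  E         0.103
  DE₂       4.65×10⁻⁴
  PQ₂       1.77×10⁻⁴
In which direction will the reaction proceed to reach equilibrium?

to the left

Qc = [M₂Z]²·[PQ₂] / ([DE₂]·[G]²·[E]²) = (0.00654)²·(1.77×10⁻⁴) / ((4.65×10⁻⁴)·(1.20)²·(0.103)²) = 0.00107
Qc = 0.00107 > Kc = 1.38×10⁻⁴, so the reverse reaction proceeds.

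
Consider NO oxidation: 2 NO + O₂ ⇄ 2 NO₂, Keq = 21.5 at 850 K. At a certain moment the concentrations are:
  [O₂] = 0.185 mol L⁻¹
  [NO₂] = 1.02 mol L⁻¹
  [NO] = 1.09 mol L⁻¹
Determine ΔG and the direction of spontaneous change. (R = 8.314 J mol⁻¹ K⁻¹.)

ΔG = -10.7 kJ/mol; the forward reaction is spontaneous

Q = [NO₂]² / ([NO]²·[O₂]) = (1.02)² / ((1.09)²·(0.185)) = 4.73
ΔG = RT ln(Q/Keq) = (8.314 J mol⁻¹ K⁻¹)(850 K) × ln(4.73/21.5)
   = (7.067 kJ/mol)(-1.514) = -10.7 kJ/mol
ΔG < 0, so the forward reaction is spontaneous (proceeds forward).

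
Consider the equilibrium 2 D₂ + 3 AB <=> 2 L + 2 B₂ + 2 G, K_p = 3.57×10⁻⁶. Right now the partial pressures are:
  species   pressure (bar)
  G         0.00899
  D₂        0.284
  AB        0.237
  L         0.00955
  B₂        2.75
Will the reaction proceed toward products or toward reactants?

Q_p = P(L)²·P(B₂)²·P(G)² / (P(D₂)²·P(AB)³) = (0.00955)²·(2.75)²·(0.00899)² / ((0.284)²·(0.237)³) = 5.19×10⁻⁵
Q_p = 5.19×10⁻⁵ > K_p = 3.57×10⁻⁶, so the reverse reaction proceeds.

reverse (toward reactants)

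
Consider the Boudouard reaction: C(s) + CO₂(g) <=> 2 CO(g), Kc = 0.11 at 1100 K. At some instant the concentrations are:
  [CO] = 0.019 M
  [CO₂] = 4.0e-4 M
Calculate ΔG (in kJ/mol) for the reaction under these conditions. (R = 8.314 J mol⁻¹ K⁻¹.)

ΔG = 19.2 kJ/mol

(C is a pure solid — omitted from Qc.)
Qc = [CO]² / [CO₂] = (0.019)² / (4.0e-4) = 0.902
ΔG = RT ln(Qc/Kc) = (8.314 J mol⁻¹ K⁻¹)(1100 K) × ln(0.902/0.11)
   = (9.145 kJ/mol)(2.104) = 19.2 kJ/mol
ΔG > 0, so the forward reaction is non-spontaneous (proceeds in reverse).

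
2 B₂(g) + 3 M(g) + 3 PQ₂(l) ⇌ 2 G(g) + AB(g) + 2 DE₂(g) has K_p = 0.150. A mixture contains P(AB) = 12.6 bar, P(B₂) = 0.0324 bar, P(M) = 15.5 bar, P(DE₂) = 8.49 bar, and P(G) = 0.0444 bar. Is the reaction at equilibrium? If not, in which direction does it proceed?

(PQ₂ is a pure liquid — omitted from Q_p.)
Q_p = P(G)²·P(AB)·P(DE₂)² / (P(B₂)²·P(M)³) = (0.0444)²·(12.6)·(8.49)² / ((0.0324)²·(15.5)³) = 0.458
Q_p = 0.458 > K_p = 0.150, so the reverse reaction proceeds.

in the reverse direction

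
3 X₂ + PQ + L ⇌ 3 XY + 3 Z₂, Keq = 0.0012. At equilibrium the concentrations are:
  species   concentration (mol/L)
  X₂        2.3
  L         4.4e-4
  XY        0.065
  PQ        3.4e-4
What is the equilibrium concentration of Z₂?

[Z₂] = 0.020 mol/L

At equilibrium, Keq = [XY]³·[Z₂]³ / ([X₂]³·[PQ]·[L]) = 0.0012.
(0.065)³·([Z₂])³ / ((2.3)³·(3.4e-4)·(4.4e-4)) = 0.0012
[Z₂]³ = 7.95e-6 ⇒ [Z₂] = 0.020 mol/L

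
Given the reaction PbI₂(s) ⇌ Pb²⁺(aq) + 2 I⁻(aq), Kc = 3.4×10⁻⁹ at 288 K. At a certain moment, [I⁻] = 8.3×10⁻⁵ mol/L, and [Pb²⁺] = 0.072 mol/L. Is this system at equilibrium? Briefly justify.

no; Q < K, reaction proceeds forward

(PbI₂ is a pure solid — omitted from Qc.)
Qc = [Pb²⁺]·[I⁻]² = (0.072)·(8.3×10⁻⁵)² = 5.0×10⁻¹⁰
Qc = 5.0×10⁻¹⁰ < Kc = 3.4×10⁻⁹: net forward reaction.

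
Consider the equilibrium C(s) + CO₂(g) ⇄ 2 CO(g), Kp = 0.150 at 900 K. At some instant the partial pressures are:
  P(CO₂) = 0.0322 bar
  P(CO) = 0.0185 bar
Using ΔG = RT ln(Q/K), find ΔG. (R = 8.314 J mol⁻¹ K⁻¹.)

(C is a pure solid — omitted from Qp.)
Qp = P(CO)² / P(CO₂) = (0.0185)² / (0.0322) = 0.0106
ΔG = RT ln(Qp/Kp) = (8.314 J mol⁻¹ K⁻¹)(900 K) × ln(0.0106/0.150)
   = (7.483 kJ/mol)(-2.650) = -19.8 kJ/mol
ΔG < 0, so the forward reaction is spontaneous (proceeds forward).

ΔG = -19.8 kJ/mol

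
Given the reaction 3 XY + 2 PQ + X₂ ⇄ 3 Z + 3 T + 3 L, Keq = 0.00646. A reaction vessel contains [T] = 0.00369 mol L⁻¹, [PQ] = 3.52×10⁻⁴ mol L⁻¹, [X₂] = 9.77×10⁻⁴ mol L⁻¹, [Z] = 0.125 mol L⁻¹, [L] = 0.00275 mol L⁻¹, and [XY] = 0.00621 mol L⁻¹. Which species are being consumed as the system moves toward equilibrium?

Z, T, L (products)

Q = [Z]³·[T]³·[L]³ / ([XY]³·[PQ]²·[X₂]) = (0.125)³·(0.00369)³·(0.00275)³ / ((0.00621)³·(3.52×10⁻⁴)²·(9.77×10⁻⁴)) = 0.0704
Q = 0.0704 > Keq = 0.00646: net reverse reaction.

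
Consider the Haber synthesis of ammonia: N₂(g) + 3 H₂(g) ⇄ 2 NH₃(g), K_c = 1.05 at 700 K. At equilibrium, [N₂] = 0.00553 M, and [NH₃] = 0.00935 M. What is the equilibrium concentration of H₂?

At equilibrium, K_c = [NH₃]² / ([N₂]·[H₂]³) = 1.05.
(0.00935)² / ((0.00553)·([H₂])³) = 1.05
[H₂]³ = 0.0151 ⇒ [H₂] = 0.247 M

[H₂] = 0.247 M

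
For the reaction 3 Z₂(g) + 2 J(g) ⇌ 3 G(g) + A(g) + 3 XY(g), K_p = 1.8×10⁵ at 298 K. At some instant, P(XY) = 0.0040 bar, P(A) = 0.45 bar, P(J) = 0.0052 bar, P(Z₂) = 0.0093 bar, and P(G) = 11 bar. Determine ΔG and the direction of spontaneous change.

ΔG = 5.65 kJ/mol; the forward reaction is non-spontaneous

Q_p = P(G)³·P(A)·P(XY)³ / (P(Z₂)³·P(J)²) = (11)³·(0.45)·(0.0040)³ / ((0.0093)³·(0.0052)²) = 1.76×10⁶
ΔG = RT ln(Q_p/K_p) = (8.314 J mol⁻¹ K⁻¹)(298 K) × ln(1.76×10⁶/1.8×10⁵)
   = (2.478 kJ/mol)(2.280) = 5.65 kJ/mol
ΔG > 0, so the forward reaction is non-spontaneous (proceeds in reverse).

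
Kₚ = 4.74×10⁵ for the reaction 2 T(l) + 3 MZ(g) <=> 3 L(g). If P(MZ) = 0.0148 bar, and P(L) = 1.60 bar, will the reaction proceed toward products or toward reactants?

to the left

(T is a pure liquid — omitted from Qₚ.)
Qₚ = P(L)³ / P(MZ)³ = (1.60)³ / (0.0148)³ = 1.26×10⁶
Qₚ = 1.26×10⁶ > Kₚ = 4.74×10⁵, so the reverse reaction proceeds.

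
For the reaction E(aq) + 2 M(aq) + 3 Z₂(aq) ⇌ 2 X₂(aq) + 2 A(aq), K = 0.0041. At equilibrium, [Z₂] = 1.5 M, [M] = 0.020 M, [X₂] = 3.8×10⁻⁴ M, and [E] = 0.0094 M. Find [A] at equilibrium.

[A] = 0.60 M

At equilibrium, K = [X₂]²·[A]² / ([E]·[M]²·[Z₂]³) = 0.0041.
(3.8×10⁻⁴)²·([A])² / ((0.0094)·(0.020)²·(1.5)³) = 0.0041
[A]² = 0.360 ⇒ [A] = 0.60 M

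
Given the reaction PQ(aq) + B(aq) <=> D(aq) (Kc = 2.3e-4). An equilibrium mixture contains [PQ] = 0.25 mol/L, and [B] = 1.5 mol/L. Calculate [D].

[D] = 8.6e-5 mol/L

At equilibrium, Kc = [D] / ([PQ]·[B]) = 2.3e-4.
([D]) / ((0.25)·(1.5)) = 2.3e-4
[D] = 8.62e-5 = 8.6e-5 mol/L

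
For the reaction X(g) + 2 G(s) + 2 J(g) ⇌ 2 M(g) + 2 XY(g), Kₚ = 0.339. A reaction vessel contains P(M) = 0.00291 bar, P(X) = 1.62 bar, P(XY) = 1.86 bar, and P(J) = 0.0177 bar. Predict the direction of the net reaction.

(G is a pure solid — omitted from Qₚ.)
Qₚ = P(M)²·P(XY)² / (P(X)·P(J)²) = (0.00291)²·(1.86)² / ((1.62)·(0.0177)²) = 0.0577
Qₚ = 0.0577 < Kₚ = 0.339, so the forward reaction proceeds.

to the right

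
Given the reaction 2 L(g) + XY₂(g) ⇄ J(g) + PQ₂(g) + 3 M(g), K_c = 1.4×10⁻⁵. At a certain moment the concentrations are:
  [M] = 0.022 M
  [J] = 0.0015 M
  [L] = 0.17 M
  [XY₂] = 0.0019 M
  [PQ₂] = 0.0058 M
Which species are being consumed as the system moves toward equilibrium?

L, XY₂ (reactants)

Q_c = [J]·[PQ₂]·[M]³ / ([L]²·[XY₂]) = (0.0015)·(0.0058)·(0.022)³ / ((0.17)²·(0.0019)) = 1.7×10⁻⁶
Q_c = 1.7×10⁻⁶ < K_c = 1.4×10⁻⁵: net forward reaction.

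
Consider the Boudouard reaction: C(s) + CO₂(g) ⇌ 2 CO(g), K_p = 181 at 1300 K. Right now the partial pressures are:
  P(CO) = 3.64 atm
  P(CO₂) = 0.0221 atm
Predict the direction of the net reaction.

reverse (toward reactants)

(C is a pure solid — omitted from Q_p.)
Q_p = P(CO)² / P(CO₂) = (3.64)² / (0.0221) = 600
Q_p = 600 > K_p = 181, so the reverse reaction proceeds.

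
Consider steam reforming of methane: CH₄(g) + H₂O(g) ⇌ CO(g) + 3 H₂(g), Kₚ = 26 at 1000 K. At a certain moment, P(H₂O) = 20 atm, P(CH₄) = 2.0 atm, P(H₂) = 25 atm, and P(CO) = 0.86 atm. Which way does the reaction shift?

reverse (toward reactants)

Qₚ = P(CO)·P(H₂)³ / (P(CH₄)·P(H₂O)) = (0.86)·(25)³ / ((2.0)·(20)) = 340
Qₚ = 340 > Kₚ = 26, so the reverse reaction proceeds.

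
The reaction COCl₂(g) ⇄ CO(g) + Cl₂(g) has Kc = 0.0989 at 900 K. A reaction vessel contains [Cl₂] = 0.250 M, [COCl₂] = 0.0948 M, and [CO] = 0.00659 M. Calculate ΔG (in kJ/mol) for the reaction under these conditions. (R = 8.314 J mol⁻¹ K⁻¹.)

ΔG = -13.0 kJ/mol

Qc = [CO]·[Cl₂] / [COCl₂] = (0.00659)·(0.250) / (0.0948) = 0.0174
ΔG = RT ln(Qc/Kc) = (8.314 J mol⁻¹ K⁻¹)(900 K) × ln(0.0174/0.0989)
   = (7.483 kJ/mol)(-1.738) = -13.0 kJ/mol
ΔG < 0, so the forward reaction is spontaneous (proceeds forward).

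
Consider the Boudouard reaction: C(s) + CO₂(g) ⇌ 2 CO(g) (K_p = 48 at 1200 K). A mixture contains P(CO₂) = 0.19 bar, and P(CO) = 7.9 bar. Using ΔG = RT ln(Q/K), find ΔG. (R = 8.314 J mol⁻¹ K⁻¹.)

(C is a pure solid — omitted from Q_p.)
Q_p = P(CO)² / P(CO₂) = (7.9)² / (0.19) = 328
ΔG = RT ln(Q_p/K_p) = (8.314 J mol⁻¹ K⁻¹)(1200 K) × ln(328/48)
   = (9.977 kJ/mol)(1.922) = 19.2 kJ/mol
ΔG > 0, so the forward reaction is non-spontaneous (proceeds in reverse).

ΔG = 19.2 kJ/mol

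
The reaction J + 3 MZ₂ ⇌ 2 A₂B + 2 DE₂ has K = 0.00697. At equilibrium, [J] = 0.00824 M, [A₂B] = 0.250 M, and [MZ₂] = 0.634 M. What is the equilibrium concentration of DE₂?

At equilibrium, K = [A₂B]²·[DE₂]² / ([J]·[MZ₂]³) = 0.00697.
(0.250)²·([DE₂])² / ((0.00824)·(0.634)³) = 0.00697
[DE₂]² = 2.34×10⁻⁴ ⇒ [DE₂] = 0.0153 M

[DE₂] = 0.0153 M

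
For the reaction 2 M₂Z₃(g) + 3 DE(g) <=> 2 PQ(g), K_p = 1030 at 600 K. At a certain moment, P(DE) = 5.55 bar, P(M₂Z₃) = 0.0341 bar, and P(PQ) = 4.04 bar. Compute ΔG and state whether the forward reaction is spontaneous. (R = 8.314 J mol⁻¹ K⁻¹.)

Q_p = P(PQ)² / (P(M₂Z₃)²·P(DE)³) = (4.04)² / ((0.0341)²·(5.55)³) = 82.1
ΔG = RT ln(Q_p/K_p) = (8.314 J mol⁻¹ K⁻¹)(600 K) × ln(82.1/1030)
   = (4.988 kJ/mol)(-2.529) = -12.6 kJ/mol
ΔG < 0, so the forward reaction is spontaneous (proceeds forward).

ΔG = -12.6 kJ/mol; the forward reaction is spontaneous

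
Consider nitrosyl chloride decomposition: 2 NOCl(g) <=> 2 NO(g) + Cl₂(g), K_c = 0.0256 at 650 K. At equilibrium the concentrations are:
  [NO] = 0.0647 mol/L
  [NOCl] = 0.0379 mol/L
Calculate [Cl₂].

[Cl₂] = 0.00878 mol/L

At equilibrium, K_c = [NO]²·[Cl₂] / [NOCl]² = 0.0256.
(0.0647)²·([Cl₂]) / (0.0379)² = 0.0256
[Cl₂] = 0.00878 mol/L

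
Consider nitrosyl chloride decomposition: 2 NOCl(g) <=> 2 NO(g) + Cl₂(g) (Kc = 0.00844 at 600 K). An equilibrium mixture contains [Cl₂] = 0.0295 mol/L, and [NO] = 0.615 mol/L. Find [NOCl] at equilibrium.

[NOCl] = 1.15 mol/L

At equilibrium, Kc = [NO]²·[Cl₂] / [NOCl]² = 0.00844.
(0.615)²·(0.0295) / ([NOCl])² = 0.00844
[NOCl]² = 1.32 ⇒ [NOCl] = 1.15 mol/L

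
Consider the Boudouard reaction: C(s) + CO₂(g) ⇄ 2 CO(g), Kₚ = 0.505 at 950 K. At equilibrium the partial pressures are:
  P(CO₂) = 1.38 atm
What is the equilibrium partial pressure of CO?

(C is a pure solid — omitted from Kₚ.)
At equilibrium, Kₚ = P(CO)² / P(CO₂) = 0.505.
(P(CO))² / (1.38) = 0.505
P(CO)² = 0.697 ⇒ P(CO) = 0.835 atm

P(CO) = 0.835 atm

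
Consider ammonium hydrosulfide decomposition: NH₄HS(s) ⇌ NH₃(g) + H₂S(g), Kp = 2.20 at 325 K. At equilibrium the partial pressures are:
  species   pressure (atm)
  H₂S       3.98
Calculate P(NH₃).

P(NH₃) = 0.553 atm

(NH₄HS is a pure solid — omitted from Kp.)
At equilibrium, Kp = P(NH₃)·P(H₂S) = 2.20.
(P(NH₃))·(3.98) = 2.20
P(NH₃) = 0.553 atm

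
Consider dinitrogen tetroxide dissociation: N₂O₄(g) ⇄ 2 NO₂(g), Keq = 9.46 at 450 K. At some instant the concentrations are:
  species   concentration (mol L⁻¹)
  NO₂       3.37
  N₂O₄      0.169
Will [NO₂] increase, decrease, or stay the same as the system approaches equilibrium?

decrease

Q = [NO₂]² / [N₂O₄] = (3.37)² / (0.169) = 67.2
Q = 67.2 > Keq = 9.46: net reverse reaction.
NO₂ is a product, so it decreases.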